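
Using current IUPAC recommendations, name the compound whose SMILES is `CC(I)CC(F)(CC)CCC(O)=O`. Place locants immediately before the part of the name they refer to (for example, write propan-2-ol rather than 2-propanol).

Counting along the main chain through the –COOH group gives 7 carbons: the parent is heptane.
A carboxylic acid (terminal –COOH) is the principal characteristic group, giving the suffix -oic acid.
Number the chain so that the carboxylic acid carbon is C-1 by definition.
This places an ethyl group at C-4; a fluoro group at C-4; an iodo group at C-6.
The substituents are ordered alphabetically, ignoring any di-/tri- multipliers.
Putting it together: 4-ethyl-4-fluoro-6-iodoheptanoic acid.

4-ethyl-4-fluoro-6-iodoheptanoic acid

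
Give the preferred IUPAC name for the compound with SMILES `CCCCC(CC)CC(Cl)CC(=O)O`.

3-chloro-5-ethylnonanoic acid

Counting along the main chain through the –COOH group gives 9 carbons: the parent is nonane.
The highest-priority functional group is a carboxylic acid (terminal –COOH), so the name ends in -oic acid.
Number the chain so that the carboxylic acid carbon is C-1 by definition.
That gives a chloro group at C-3; an ethyl group at C-5.
Prefixes are listed alphabetically: chloro, ethyl.
The name is 3-chloro-5-ethylnonanoic acid.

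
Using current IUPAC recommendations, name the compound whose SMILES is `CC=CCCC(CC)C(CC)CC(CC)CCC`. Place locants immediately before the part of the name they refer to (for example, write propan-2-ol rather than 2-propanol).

6,7,9-triethyldodec-2-ene

The longest chain bearing the multiple bond is 12 carbons long (dodecane).
The chain contains a C=C double bond, so the unsaturation ending is -ene.
Number the chain so that numbering from this end puts the double bond at C-2 rather than C-10.
This places the double bond between C-2 and C-3; ethyl groups at C-6 and C-7 and C-9.
Putting it together: 6,7,9-triethyldodec-2-ene.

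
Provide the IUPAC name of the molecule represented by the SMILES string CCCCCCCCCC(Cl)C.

The longest carbon chain is 11 atoms: the parent is undecane.
Choose the numbering such that the substituent locant set {2} is lower than {10} at the first point of difference.
This places a chloro group at C-2.
Assembling the pieces gives 2-chloroundecane.

2-chloroundecane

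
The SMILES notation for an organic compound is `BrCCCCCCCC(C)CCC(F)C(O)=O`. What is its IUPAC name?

12-bromo-2-fluoro-5-methyldodecanoic acid

The longest chain bearing the –COOH group is 12 carbons long (dodecane).
The principal characteristic group is a carboxylic acid (terminal –COOH), named with the suffix -oic acid.
Choose the numbering such that the carboxylic acid carbon is C-1 by definition.
This places a bromo group at C-12; a fluoro group at C-2; a methyl group at C-5.
Prefixes are listed alphabetically: bromo, fluoro, methyl.
Assembling the pieces gives 12-bromo-2-fluoro-5-methyldodecanoic acid.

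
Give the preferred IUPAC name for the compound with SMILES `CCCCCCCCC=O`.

The longest chain bearing the –CHO group is 9 carbons long (nonane).
An aldehyde (terminal –CHO) is the principal characteristic group, giving the suffix -al.
Number the chain so that the aldehyde carbon is C-1 by definition.
The name is nonanal.

nonanal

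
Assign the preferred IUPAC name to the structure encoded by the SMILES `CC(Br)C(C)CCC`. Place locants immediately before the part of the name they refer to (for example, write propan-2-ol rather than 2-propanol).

2-bromo-3-methylhexane

The longest continuous carbon chain has 6 atoms, so the parent hydride is hexane.
Choose the numbering such that the substituent locant set {2,3} is lower than {4,5} at the first point of difference.
With this numbering: a bromo group at C-2; a methyl group at C-3.
The substituents are ordered alphabetically, ignoring any di-/tri- multipliers.
Putting it together: 2-bromo-3-methylhexane.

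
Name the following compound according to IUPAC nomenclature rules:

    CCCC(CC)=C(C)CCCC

4-ethyl-5-methylnon-4-ene

The longest chain bearing the multiple bond is 9 carbons long (nonane).
A C=C double bond in the chain gives the infix -ene-.
Number the chain so that numbering from this end puts the double bond at C-4 rather than C-5.
That gives the double bond between C-4 and C-5; an ethyl group at C-4; a methyl group at C-5.
The substituents are ordered alphabetically, ignoring any di-/tri- multipliers.
The name is 4-ethyl-5-methylnon-4-ene.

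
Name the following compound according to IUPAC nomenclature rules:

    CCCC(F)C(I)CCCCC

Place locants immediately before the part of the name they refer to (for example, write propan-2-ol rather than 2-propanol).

The longest carbon chain is 10 atoms: the parent is decane.
Choose the numbering such that the substituent locant set {4,5} is lower than {6,7} at the first point of difference.
That gives a fluoro group at C-4; an iodo group at C-5.
The substituents are ordered alphabetically, ignoring any di-/tri- multipliers.
Assembling the pieces gives 4-fluoro-5-iododecane.

4-fluoro-5-iododecane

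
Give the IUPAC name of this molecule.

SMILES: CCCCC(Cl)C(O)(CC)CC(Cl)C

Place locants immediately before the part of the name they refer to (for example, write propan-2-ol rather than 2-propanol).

2,5-dichloro-4-ethylnonan-4-ol

The longest chain bearing the –OH group is 9 carbons long (nonane).
The principal characteristic group is an alcohol (–OH), named with the suffix -ol.
Choose the numbering such that numbering from this end puts the hydroxyl group at C-4 rather than C-6.
With this numbering: the hydroxyl at C-4; chloro groups at C-2 and C-5; an ethyl group at C-4.
Substituent prefixes are cited in alphabetical order (multiplying prefixes like di-/tri- are ignored for ordering).
The name is 2,5-dichloro-4-ethylnonan-4-ol.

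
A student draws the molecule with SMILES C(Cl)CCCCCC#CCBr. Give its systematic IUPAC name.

Counting along the main chain through the multiple bond gives 9 carbons: the parent is nonane.
There is one C≡C triple bond, indicated by the ending -yne.
Number the chain so that numbering from this end puts the triple bond at C-2 rather than C-7.
This places the triple bond between C-2 and C-3; a bromo group at C-1; a chloro group at C-9.
The substituents are ordered alphabetically, ignoring any di-/tri- multipliers.
The name is 1-bromo-9-chloronon-2-yne.

1-bromo-9-chloronon-2-yne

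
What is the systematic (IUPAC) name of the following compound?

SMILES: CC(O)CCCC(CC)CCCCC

The longest chain bearing the –OH group is 11 carbons long (undecane).
The principal characteristic group is an alcohol (–OH), named with the suffix -ol.
Number the chain so that numbering from this end puts the hydroxyl group at C-2 rather than C-10.
With this numbering: the hydroxyl at C-2; an ethyl group at C-6.
Assembling the pieces gives 6-ethylundecan-2-ol.

6-ethylundecan-2-ol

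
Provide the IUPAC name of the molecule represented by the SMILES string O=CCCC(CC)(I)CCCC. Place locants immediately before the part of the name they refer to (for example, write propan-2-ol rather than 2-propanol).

Counting along the main chain through the –CHO group gives 8 carbons: the parent is octane.
An aldehyde (terminal –CHO) is the principal characteristic group, giving the suffix -al.
Choose the numbering such that the aldehyde carbon is C-1 by definition.
That gives an ethyl group at C-4; an iodo group at C-4.
Substituent prefixes are cited in alphabetical order (multiplying prefixes like di-/tri- are ignored for ordering).
Assembling the pieces gives 4-ethyl-4-iodooctanal.

4-ethyl-4-iodooctanal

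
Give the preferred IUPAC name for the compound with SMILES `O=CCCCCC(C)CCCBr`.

9-bromo-6-methylnonanal

Counting along the main chain through the –CHO group gives 9 carbons: the parent is nonane.
The principal characteristic group is an aldehyde (terminal –CHO), named with the suffix -al.
The numbering direction is chosen so that the aldehyde carbon is C-1 by definition.
That gives a bromo group at C-9; a methyl group at C-6.
Substituent prefixes are cited in alphabetical order (multiplying prefixes like di-/tri- are ignored for ordering).
Assembling the pieces gives 9-bromo-6-methylnonanal.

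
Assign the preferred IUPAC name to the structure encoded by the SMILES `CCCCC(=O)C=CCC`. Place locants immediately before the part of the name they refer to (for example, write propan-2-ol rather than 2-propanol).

non-3-en-5-one

Counting along the main chain through the carbonyl and the multiple bond gives 9 carbons: the parent is nonane.
The principal characteristic group is a ketone (C=O on an internal carbon), named with the suffix -one.
There is one C=C double bond, indicated by the ending -ene.
Choose the numbering such that numbering from this end puts the double bond at C-3 rather than C-6.
This places the carbonyl at C-5; the double bond between C-3 and C-4.
Assembling the pieces gives non-3-en-5-one.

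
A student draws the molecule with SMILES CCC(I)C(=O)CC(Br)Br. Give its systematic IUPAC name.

The longest chain bearing the carbonyl is 6 carbons long (hexane).
The principal characteristic group is a ketone (C=O on an internal carbon), named with the suffix -one.
Choose the numbering such that numbering from this end puts the carbonyl group at C-3 rather than C-4.
With this numbering: the carbonyl at C-3; two bromo groups at C-1; an iodo group at C-4.
The substituents are ordered alphabetically, ignoring any di-/tri- multipliers.
Assembling the pieces gives 1,1-dibromo-4-iodohexan-3-one.

1,1-dibromo-4-iodohexan-3-one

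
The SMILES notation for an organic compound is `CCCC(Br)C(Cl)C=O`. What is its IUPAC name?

The longest carbon chain that includes the –CHO group has 6 carbons, so the parent hydride is hexane.
The highest-priority functional group is an aldehyde (terminal –CHO), so the name ends in -al.
Choose the numbering such that the aldehyde carbon is C-1 by definition.
This places a bromo group at C-3; a chloro group at C-2.
Substituent prefixes are cited in alphabetical order (multiplying prefixes like di-/tri- are ignored for ordering).
The name is 3-bromo-2-chlorohexanal.

3-bromo-2-chlorohexanal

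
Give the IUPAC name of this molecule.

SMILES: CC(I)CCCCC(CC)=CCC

The longest chain bearing the multiple bond is 10 carbons long (decane).
A C=C double bond in the chain gives the infix -ene-.
Number the chain so that numbering from this end puts the double bond at C-3 rather than C-7.
With this numbering: the double bond between C-3 and C-4; an ethyl group at C-4; an iodo group at C-9.
Prefixes are listed alphabetically: ethyl, iodo.
Putting it together: 4-ethyl-9-iododec-3-ene.

4-ethyl-9-iododec-3-ene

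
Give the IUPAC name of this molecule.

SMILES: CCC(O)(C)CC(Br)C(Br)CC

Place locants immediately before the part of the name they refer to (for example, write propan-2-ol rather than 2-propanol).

Counting along the main chain through the –OH group gives 8 carbons: the parent is octane.
The highest-priority functional group is an alcohol (–OH), so the name ends in -ol.
Choose the numbering such that numbering from this end puts the hydroxyl group at C-3 rather than C-6.
With this numbering: the hydroxyl at C-3; bromo groups at C-5 and C-6; a methyl group at C-3.
The substituents are ordered alphabetically, ignoring any di-/tri- multipliers.
Assembling the pieces gives 5,6-dibromo-3-methyloctan-3-ol.

5,6-dibromo-3-methyloctan-3-ol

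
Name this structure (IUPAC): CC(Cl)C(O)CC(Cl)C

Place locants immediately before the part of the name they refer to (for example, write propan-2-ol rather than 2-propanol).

2,5-dichlorohexan-3-ol

The longest chain bearing the –OH group is 6 carbons long (hexane).
The highest-priority functional group is an alcohol (–OH), so the name ends in -ol.
Number the chain so that numbering from this end puts the hydroxyl group at C-3 rather than C-4.
This places the hydroxyl at C-3; chloro groups at C-2 and C-5.
Assembling the pieces gives 2,5-dichlorohexan-3-ol.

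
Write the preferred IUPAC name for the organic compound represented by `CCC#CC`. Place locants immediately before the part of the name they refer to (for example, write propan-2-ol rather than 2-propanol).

pent-2-yne

The longest carbon chain that includes the multiple bond has 5 carbons, so the parent hydride is pentane.
There is one C≡C triple bond, indicated by the ending -yne.
The numbering direction is chosen so that numbering from this end puts the triple bond at C-2 rather than C-3.
With this numbering: the triple bond between C-2 and C-3.
The name is pent-2-yne.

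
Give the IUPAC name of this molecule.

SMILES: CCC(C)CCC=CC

The longest chain bearing the multiple bond is 8 carbons long (octane).
The chain contains a C=C double bond, so the unsaturation ending is -ene.
Choose the numbering such that numbering from this end puts the double bond at C-2 rather than C-6.
With this numbering: the double bond between C-2 and C-3; a methyl group at C-6.
Assembling the pieces gives 6-methyloct-2-ene.

6-methyloct-2-ene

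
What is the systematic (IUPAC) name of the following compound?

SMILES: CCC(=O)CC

pentan-3-one

The longest chain bearing the carbonyl is 5 carbons long (pentane).
The principal characteristic group is a ketone (C=O on an internal carbon), named with the suffix -one.
Both numbering directions give the same locant set; either may be used.
With this numbering: the carbonyl at C-3.
The name is pentan-3-one.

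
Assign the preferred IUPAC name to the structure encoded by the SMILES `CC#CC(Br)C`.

4-bromopent-2-yne

The longest chain bearing the multiple bond is 5 carbons long (pentane).
The chain contains a C≡C triple bond, so the unsaturation ending is -yne.
Choose the numbering such that numbering from this end puts the triple bond at C-2 rather than C-3.
That gives the triple bond between C-2 and C-3; a bromo group at C-4.
Putting it together: 4-bromopent-2-yne.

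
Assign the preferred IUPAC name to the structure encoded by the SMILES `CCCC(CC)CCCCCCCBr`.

1-bromo-8-ethylundecane

The longest carbon chain is 11 atoms: the parent is undecane.
Choose the numbering such that the substituent locant set {1,8} is lower than {4,11} at the first point of difference.
With this numbering: a bromo group at C-1; an ethyl group at C-8.
Prefixes are listed alphabetically: bromo, ethyl.
The name is 1-bromo-8-ethylundecane.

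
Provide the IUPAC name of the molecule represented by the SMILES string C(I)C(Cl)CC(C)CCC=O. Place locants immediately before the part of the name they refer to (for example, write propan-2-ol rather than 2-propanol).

The longest chain bearing the –CHO group is 7 carbons long (heptane).
The principal characteristic group is an aldehyde (terminal –CHO), named with the suffix -al.
Number the chain so that the aldehyde carbon is C-1 by definition.
With this numbering: a chloro group at C-6; an iodo group at C-7; a methyl group at C-4.
Substituent prefixes are cited in alphabetical order (multiplying prefixes like di-/tri- are ignored for ordering).
The name is 6-chloro-7-iodo-4-methylheptanal.

6-chloro-7-iodo-4-methylheptanal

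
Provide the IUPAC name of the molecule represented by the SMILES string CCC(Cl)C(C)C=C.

Counting along the main chain through the multiple bond gives 6 carbons: the parent is hexane.
There is one C=C double bond, indicated by the ending -ene.
Number the chain so that numbering from this end puts the double bond at C-1 rather than C-5.
With this numbering: the double bond between C-1 and C-2; a chloro group at C-4; a methyl group at C-3.
Prefixes are listed alphabetically: chloro, methyl.
Assembling the pieces gives 4-chloro-3-methylhex-1-ene.

4-chloro-3-methylhex-1-ene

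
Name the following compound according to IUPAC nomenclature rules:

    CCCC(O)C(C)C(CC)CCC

The longest chain bearing the –OH group is 9 carbons long (nonane).
The highest-priority functional group is an alcohol (–OH), so the name ends in -ol.
Choose the numbering such that numbering from this end puts the hydroxyl group at C-4 rather than C-6.
That gives the hydroxyl at C-4; an ethyl group at C-6; a methyl group at C-5.
Prefixes are listed alphabetically: ethyl, methyl.
Putting it together: 6-ethyl-5-methylnonan-4-ol.

6-ethyl-5-methylnonan-4-ol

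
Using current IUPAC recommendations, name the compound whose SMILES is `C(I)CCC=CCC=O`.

The longest carbon chain that includes the –CHO group and the multiple bond has 7 carbons, so the parent hydride is heptane.
An aldehyde (terminal –CHO) is the principal characteristic group, giving the suffix -al.
A C=C double bond in the chain gives the infix -ene-.
Choose the numbering such that the aldehyde carbon is C-1 by definition.
With this numbering: the double bond between C-3 and C-4; an iodo group at C-7.
The name is 7-iodohept-3-enal.

7-iodohept-3-enal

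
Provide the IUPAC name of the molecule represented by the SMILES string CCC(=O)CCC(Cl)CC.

The longest chain bearing the carbonyl is 8 carbons long (octane).
A ketone (C=O on an internal carbon) is the principal characteristic group, giving the suffix -one.
Number the chain so that numbering from this end puts the carbonyl group at C-3 rather than C-6.
With this numbering: the carbonyl at C-3; a chloro group at C-6.
Putting it together: 6-chlorooctan-3-one.

6-chlorooctan-3-one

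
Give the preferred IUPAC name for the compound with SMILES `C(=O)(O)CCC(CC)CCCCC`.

The longest carbon chain that includes the –COOH group has 9 carbons, so the parent hydride is nonane.
The highest-priority functional group is a carboxylic acid (terminal –COOH), so the name ends in -oic acid.
Choose the numbering such that the carboxylic acid carbon is C-1 by definition.
That gives an ethyl group at C-4.
Putting it together: 4-ethylnonanoic acid.

4-ethylnonanoic acid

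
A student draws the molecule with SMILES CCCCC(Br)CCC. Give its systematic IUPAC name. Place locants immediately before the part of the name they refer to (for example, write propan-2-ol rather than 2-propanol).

The longest carbon chain is 8 atoms: the parent is octane.
Number the chain so that the substituent locant set {4} is lower than {5} at the first point of difference.
With this numbering: a bromo group at C-4.
Assembling the pieces gives 4-bromooctane.

4-bromooctane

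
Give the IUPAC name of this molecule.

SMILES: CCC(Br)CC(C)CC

The longest continuous carbon chain has 7 atoms, so the parent hydride is heptane.
Choose the numbering such that the locant sets are identical either way, so the alphabetically earlier bromo substituent takes the lower locant (3 rather than 5).
That gives a bromo group at C-3; a methyl group at C-5.
Prefixes are listed alphabetically: bromo, methyl.
Assembling the pieces gives 3-bromo-5-methylheptane.

3-bromo-5-methylheptane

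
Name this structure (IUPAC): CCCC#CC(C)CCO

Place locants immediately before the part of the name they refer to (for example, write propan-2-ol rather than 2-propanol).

The longest chain bearing the –OH group and the multiple bond is 8 carbons long (octane).
An alcohol (–OH) is the principal characteristic group, giving the suffix -ol.
There is one C≡C triple bond, indicated by the ending -yne.
Choose the numbering such that numbering from this end puts the hydroxyl group at C-1 rather than C-8.
That gives the hydroxyl at C-1; the triple bond between C-4 and C-5; a methyl group at C-3.
The name is 3-methyloct-4-yn-1-ol.

3-methyloct-4-yn-1-ol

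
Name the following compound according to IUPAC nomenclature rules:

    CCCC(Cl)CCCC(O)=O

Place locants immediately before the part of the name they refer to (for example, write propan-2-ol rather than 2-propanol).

5-chlorooctanoic acid

Counting along the main chain through the –COOH group gives 8 carbons: the parent is octane.
The principal characteristic group is a carboxylic acid (terminal –COOH), named with the suffix -oic acid.
The numbering direction is chosen so that the carboxylic acid carbon is C-1 by definition.
This places a chloro group at C-5.
Assembling the pieces gives 5-chlorooctanoic acid.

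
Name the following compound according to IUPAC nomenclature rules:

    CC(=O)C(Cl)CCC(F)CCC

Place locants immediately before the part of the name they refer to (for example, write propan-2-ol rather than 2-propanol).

The longest chain bearing the carbonyl is 9 carbons long (nonane).
The principal characteristic group is a ketone (C=O on an internal carbon), named with the suffix -one.
The numbering direction is chosen so that numbering from this end puts the carbonyl group at C-2 rather than C-8.
That gives the carbonyl at C-2; a chloro group at C-3; a fluoro group at C-6.
Substituent prefixes are cited in alphabetical order (multiplying prefixes like di-/tri- are ignored for ordering).
Putting it together: 3-chloro-6-fluorononan-2-one.

3-chloro-6-fluorononan-2-one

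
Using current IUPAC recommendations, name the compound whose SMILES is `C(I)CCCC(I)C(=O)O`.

Counting along the main chain through the –COOH group gives 6 carbons: the parent is hexane.
The principal characteristic group is a carboxylic acid (terminal –COOH), named with the suffix -oic acid.
Choose the numbering such that the carboxylic acid carbon is C-1 by definition.
With this numbering: iodo groups at C-2 and C-6.
Putting it together: 2,6-diiodohexanoic acid.

2,6-diiodohexanoic acid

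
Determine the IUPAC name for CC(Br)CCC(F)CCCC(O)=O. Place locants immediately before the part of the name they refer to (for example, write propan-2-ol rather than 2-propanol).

8-bromo-5-fluorononanoic acid

The longest carbon chain that includes the –COOH group has 9 carbons, so the parent hydride is nonane.
The highest-priority functional group is a carboxylic acid (terminal –COOH), so the name ends in -oic acid.
The numbering direction is chosen so that the carboxylic acid carbon is C-1 by definition.
With this numbering: a bromo group at C-8; a fluoro group at C-5.
Prefixes are listed alphabetically: bromo, fluoro.
The name is 8-bromo-5-fluorononanoic acid.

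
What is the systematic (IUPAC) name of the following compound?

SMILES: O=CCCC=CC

hex-4-enal

The longest carbon chain that includes the –CHO group and the multiple bond has 6 carbons, so the parent hydride is hexane.
An aldehyde (terminal –CHO) is the principal characteristic group, giving the suffix -al.
The chain contains a C=C double bond, so the unsaturation ending is -ene.
Choose the numbering such that the aldehyde carbon is C-1 by definition.
This places the double bond between C-4 and C-5.
Assembling the pieces gives hex-4-enal.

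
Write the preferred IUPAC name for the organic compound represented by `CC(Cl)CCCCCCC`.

The longest continuous carbon chain has 9 atoms, so the parent hydride is nonane.
Number the chain so that the substituent locant set {2} is lower than {8} at the first point of difference.
With this numbering: a chloro group at C-2.
Assembling the pieces gives 2-chlorononane.

2-chlorononane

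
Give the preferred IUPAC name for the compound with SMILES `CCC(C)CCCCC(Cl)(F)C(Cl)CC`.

3,4-dichloro-4-fluoro-9-methylundecane

The parent chain contains 11 carbons (undecane).
Number the chain so that the substituent locant set {3,4,4,9} is lower than {3,8,8,9} at the first point of difference.
That gives chloro groups at C-3 and C-4; a fluoro group at C-4; a methyl group at C-9.
Substituent prefixes are cited in alphabetical order (multiplying prefixes like di-/tri- are ignored for ordering).
Assembling the pieces gives 3,4-dichloro-4-fluoro-9-methylundecane.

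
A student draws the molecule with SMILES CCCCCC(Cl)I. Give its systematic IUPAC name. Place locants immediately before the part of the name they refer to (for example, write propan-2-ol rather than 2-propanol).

The longest carbon chain is 6 atoms: the parent is hexane.
The numbering direction is chosen so that the substituent locant set {1,1} is lower than {6,6} at the first point of difference.
With this numbering: a chloro group at C-1; an iodo group at C-1.
Substituent prefixes are cited in alphabetical order (multiplying prefixes like di-/tri- are ignored for ordering).
Assembling the pieces gives 1-chloro-1-iodohexane.

1-chloro-1-iodohexane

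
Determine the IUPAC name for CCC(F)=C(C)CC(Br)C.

6-bromo-3-fluoro-4-methylhept-3-ene

Counting along the main chain through the multiple bond gives 7 carbons: the parent is heptane.
There is one C=C double bond, indicated by the ending -ene.
The numbering direction is chosen so that numbering from this end puts the double bond at C-3 rather than C-4.
That gives the double bond between C-3 and C-4; a bromo group at C-6; a fluoro group at C-3; a methyl group at C-4.
Substituent prefixes are cited in alphabetical order (multiplying prefixes like di-/tri- are ignored for ordering).
Assembling the pieces gives 6-bromo-3-fluoro-4-methylhept-3-ene.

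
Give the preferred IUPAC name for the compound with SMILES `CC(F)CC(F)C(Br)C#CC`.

4-bromo-5,7-difluorooct-2-yne

The longest chain bearing the multiple bond is 8 carbons long (octane).
A C≡C triple bond in the chain gives the infix -yne-.
Number the chain so that numbering from this end puts the triple bond at C-2 rather than C-6.
This places the triple bond between C-2 and C-3; a bromo group at C-4; fluoro groups at C-5 and C-7.
Substituent prefixes are cited in alphabetical order (multiplying prefixes like di-/tri- are ignored for ordering).
Putting it together: 4-bromo-5,7-difluorooct-2-yne.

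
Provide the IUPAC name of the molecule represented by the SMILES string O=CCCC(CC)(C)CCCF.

4-ethyl-7-fluoro-4-methylheptanal

The longest chain bearing the –CHO group is 7 carbons long (heptane).
The principal characteristic group is an aldehyde (terminal –CHO), named with the suffix -al.
Number the chain so that the aldehyde carbon is C-1 by definition.
With this numbering: an ethyl group at C-4; a fluoro group at C-7; a methyl group at C-4.
The substituents are ordered alphabetically, ignoring any di-/tri- multipliers.
Putting it together: 4-ethyl-7-fluoro-4-methylheptanal.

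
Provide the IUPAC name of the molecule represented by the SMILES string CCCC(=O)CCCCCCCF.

11-fluoroundecan-4-one

The longest chain bearing the carbonyl is 11 carbons long (undecane).
The highest-priority functional group is a ketone (C=O on an internal carbon), so the name ends in -one.
Number the chain so that numbering from this end puts the carbonyl group at C-4 rather than C-8.
This places the carbonyl at C-4; a fluoro group at C-11.
Putting it together: 11-fluoroundecan-4-one.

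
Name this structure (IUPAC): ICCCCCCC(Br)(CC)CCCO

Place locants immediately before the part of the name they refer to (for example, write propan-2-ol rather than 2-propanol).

4-bromo-4-ethyl-10-iododecan-1-ol

The longest chain bearing the –OH group is 10 carbons long (decane).
An alcohol (–OH) is the principal characteristic group, giving the suffix -ol.
Choose the numbering such that numbering from this end puts the hydroxyl group at C-1 rather than C-10.
That gives the hydroxyl at C-1; a bromo group at C-4; an ethyl group at C-4; an iodo group at C-10.
Prefixes are listed alphabetically: bromo, ethyl, iodo.
Putting it together: 4-bromo-4-ethyl-10-iododecan-1-ol.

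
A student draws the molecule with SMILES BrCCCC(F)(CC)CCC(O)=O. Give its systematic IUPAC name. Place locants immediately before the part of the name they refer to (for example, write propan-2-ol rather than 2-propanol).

7-bromo-4-ethyl-4-fluoroheptanoic acid

The longest chain bearing the –COOH group is 7 carbons long (heptane).
The principal characteristic group is a carboxylic acid (terminal –COOH), named with the suffix -oic acid.
Choose the numbering such that the carboxylic acid carbon is C-1 by definition.
This places a bromo group at C-7; an ethyl group at C-4; a fluoro group at C-4.
Prefixes are listed alphabetically: bromo, ethyl, fluoro.
Putting it together: 7-bromo-4-ethyl-4-fluoroheptanoic acid.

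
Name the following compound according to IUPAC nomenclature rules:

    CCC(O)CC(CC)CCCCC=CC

Counting along the main chain through the –OH group and the multiple bond gives 12 carbons: the parent is dodecane.
The principal characteristic group is an alcohol (–OH), named with the suffix -ol.
The chain contains a C=C double bond, so the unsaturation ending is -ene.
The numbering direction is chosen so that numbering from this end puts the hydroxyl group at C-3 rather than C-10.
With this numbering: the hydroxyl at C-3; the double bond between C-10 and C-11; an ethyl group at C-5.
Assembling the pieces gives 5-ethyldodec-10-en-3-ol.

5-ethyldodec-10-en-3-ol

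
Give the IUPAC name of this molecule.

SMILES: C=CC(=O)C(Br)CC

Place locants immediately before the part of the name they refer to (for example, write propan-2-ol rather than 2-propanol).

The longest carbon chain that includes the carbonyl and the multiple bond has 6 carbons, so the parent hydride is hexane.
A ketone (C=O on an internal carbon) is the principal characteristic group, giving the suffix -one.
There is one C=C double bond, indicated by the ending -ene.
Choose the numbering such that numbering from this end puts the carbonyl group at C-3 rather than C-4.
With this numbering: the carbonyl at C-3; the double bond between C-1 and C-2; a bromo group at C-4.
The name is 4-bromohex-1-en-3-one.

4-bromohex-1-en-3-one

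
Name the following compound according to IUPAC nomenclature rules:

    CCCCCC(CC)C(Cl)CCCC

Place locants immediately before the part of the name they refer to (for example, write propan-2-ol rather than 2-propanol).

The longest carbon chain is 11 atoms: the parent is undecane.
Choose the numbering such that the substituent locant set {5,6} is lower than {6,7} at the first point of difference.
With this numbering: a chloro group at C-5; an ethyl group at C-6.
Prefixes are listed alphabetically: chloro, ethyl.
The name is 5-chloro-6-ethylundecane.

5-chloro-6-ethylundecane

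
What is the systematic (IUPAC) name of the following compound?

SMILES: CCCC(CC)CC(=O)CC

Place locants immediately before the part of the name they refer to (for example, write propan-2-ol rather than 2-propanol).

5-ethyloctan-3-one

Counting along the main chain through the carbonyl gives 8 carbons: the parent is octane.
The highest-priority functional group is a ketone (C=O on an internal carbon), so the name ends in -one.
The numbering direction is chosen so that numbering from this end puts the carbonyl group at C-3 rather than C-6.
That gives the carbonyl at C-3; an ethyl group at C-5.
Assembling the pieces gives 5-ethyloctan-3-one.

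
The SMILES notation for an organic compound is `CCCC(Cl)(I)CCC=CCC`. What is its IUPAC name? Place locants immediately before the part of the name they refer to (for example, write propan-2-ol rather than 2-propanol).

The longest carbon chain that includes the multiple bond has 10 carbons, so the parent hydride is decane.
The chain contains a C=C double bond, so the unsaturation ending is -ene.
Number the chain so that numbering from this end puts the double bond at C-3 rather than C-7.
With this numbering: the double bond between C-3 and C-4; a chloro group at C-7; an iodo group at C-7.
Prefixes are listed alphabetically: chloro, iodo.
The name is 7-chloro-7-iododec-3-ene.

7-chloro-7-iododec-3-ene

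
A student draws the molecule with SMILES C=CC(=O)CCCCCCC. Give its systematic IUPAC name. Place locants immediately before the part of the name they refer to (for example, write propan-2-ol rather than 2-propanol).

The longest chain bearing the carbonyl and the multiple bond is 10 carbons long (decane).
The highest-priority functional group is a ketone (C=O on an internal carbon), so the name ends in -one.
A C=C double bond in the chain gives the infix -ene-.
Choose the numbering such that numbering from this end puts the carbonyl group at C-3 rather than C-8.
With this numbering: the carbonyl at C-3; the double bond between C-1 and C-2.
The name is dec-1-en-3-one.

dec-1-en-3-one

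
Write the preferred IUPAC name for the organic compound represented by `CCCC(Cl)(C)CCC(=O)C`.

Counting along the main chain through the carbonyl gives 8 carbons: the parent is octane.
The highest-priority functional group is a ketone (C=O on an internal carbon), so the name ends in -one.
Number the chain so that numbering from this end puts the carbonyl group at C-2 rather than C-7.
This places the carbonyl at C-2; a chloro group at C-5; a methyl group at C-5.
Substituent prefixes are cited in alphabetical order (multiplying prefixes like di-/tri- are ignored for ordering).
Assembling the pieces gives 5-chloro-5-methyloctan-2-one.

5-chloro-5-methyloctan-2-one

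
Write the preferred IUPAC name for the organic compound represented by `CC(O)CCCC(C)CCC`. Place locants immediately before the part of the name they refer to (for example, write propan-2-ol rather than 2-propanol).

6-methylnonan-2-ol

Counting along the main chain through the –OH group gives 9 carbons: the parent is nonane.
The principal characteristic group is an alcohol (–OH), named with the suffix -ol.
Number the chain so that numbering from this end puts the hydroxyl group at C-2 rather than C-8.
That gives the hydroxyl at C-2; a methyl group at C-6.
The name is 6-methylnonan-2-ol.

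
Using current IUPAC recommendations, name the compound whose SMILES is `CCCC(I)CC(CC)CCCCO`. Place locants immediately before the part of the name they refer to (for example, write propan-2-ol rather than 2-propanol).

5-ethyl-7-iododecan-1-ol

Counting along the main chain through the –OH group gives 10 carbons: the parent is decane.
The highest-priority functional group is an alcohol (–OH), so the name ends in -ol.
Choose the numbering such that numbering from this end puts the hydroxyl group at C-1 rather than C-10.
That gives the hydroxyl at C-1; an ethyl group at C-5; an iodo group at C-7.
The substituents are ordered alphabetically, ignoring any di-/tri- multipliers.
The name is 5-ethyl-7-iododecan-1-ol.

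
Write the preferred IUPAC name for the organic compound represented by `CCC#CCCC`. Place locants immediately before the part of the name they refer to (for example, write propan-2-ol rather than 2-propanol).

hept-3-yne

The longest carbon chain that includes the multiple bond has 7 carbons, so the parent hydride is heptane.
The chain contains a C≡C triple bond, so the unsaturation ending is -yne.
Choose the numbering such that numbering from this end puts the triple bond at C-3 rather than C-4.
With this numbering: the triple bond between C-3 and C-4.
Putting it together: hept-3-yne.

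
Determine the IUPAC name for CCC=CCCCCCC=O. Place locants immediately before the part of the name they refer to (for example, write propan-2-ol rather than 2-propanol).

Counting along the main chain through the –CHO group and the multiple bond gives 10 carbons: the parent is decane.
The highest-priority functional group is an aldehyde (terminal –CHO), so the name ends in -al.
There is one C=C double bond, indicated by the ending -ene.
The numbering direction is chosen so that the aldehyde carbon is C-1 by definition.
That gives the double bond between C-7 and C-8.
The name is dec-7-enal.

dec-7-enal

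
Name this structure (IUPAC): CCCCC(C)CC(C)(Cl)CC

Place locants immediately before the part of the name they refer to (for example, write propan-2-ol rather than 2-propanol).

3-chloro-3,5-dimethylnonane

The longest carbon chain is 9 atoms: the parent is nonane.
Choose the numbering such that the substituent locant set {3,3,5} is lower than {5,7,7} at the first point of difference.
That gives a chloro group at C-3; methyl groups at C-3 and C-5.
Prefixes are listed alphabetically: chloro, methyl.
The name is 3-chloro-3,5-dimethylnonane.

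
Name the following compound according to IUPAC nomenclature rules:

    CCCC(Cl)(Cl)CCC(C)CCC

4,4-dichloro-7-methyldecane

The longest continuous carbon chain has 10 atoms, so the parent hydride is decane.
Number the chain so that the substituent locant set {4,4,7} is lower than {4,7,7} at the first point of difference.
With this numbering: two chloro groups at C-4; a methyl group at C-7.
Prefixes are listed alphabetically: chloro, methyl.
Assembling the pieces gives 4,4-dichloro-7-methyldecane.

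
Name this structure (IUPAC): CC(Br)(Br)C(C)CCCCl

The longest continuous carbon chain has 6 atoms, so the parent hydride is hexane.
Number the chain so that the substituent locant set {1,4,5,5} is lower than {2,2,3,6} at the first point of difference.
This places two bromo groups at C-5; a chloro group at C-1; a methyl group at C-4.
The substituents are ordered alphabetically, ignoring any di-/tri- multipliers.
The name is 5,5-dibromo-1-chloro-4-methylhexane.

5,5-dibromo-1-chloro-4-methylhexane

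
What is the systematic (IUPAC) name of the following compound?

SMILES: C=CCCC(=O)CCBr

1-bromohept-6-en-3-one

The longest chain bearing the carbonyl and the multiple bond is 7 carbons long (heptane).
A ketone (C=O on an internal carbon) is the principal characteristic group, giving the suffix -one.
There is one C=C double bond, indicated by the ending -ene.
Choose the numbering such that numbering from this end puts the carbonyl group at C-3 rather than C-5.
This places the carbonyl at C-3; the double bond between C-6 and C-7; a bromo group at C-1.
The name is 1-bromohept-6-en-3-one.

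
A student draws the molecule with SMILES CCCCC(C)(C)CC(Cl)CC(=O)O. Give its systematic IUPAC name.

The longest carbon chain that includes the –COOH group has 9 carbons, so the parent hydride is nonane.
The highest-priority functional group is a carboxylic acid (terminal –COOH), so the name ends in -oic acid.
Choose the numbering such that the carboxylic acid carbon is C-1 by definition.
That gives a chloro group at C-3; two methyl groups at C-5.
Prefixes are listed alphabetically: chloro, methyl.
The name is 3-chloro-5,5-dimethylnonanoic acid.

3-chloro-5,5-dimethylnonanoic acid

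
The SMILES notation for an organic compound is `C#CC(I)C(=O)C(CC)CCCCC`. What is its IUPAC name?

The longest chain bearing the carbonyl and the multiple bond is 10 carbons long (decane).
A ketone (C=O on an internal carbon) is the principal characteristic group, giving the suffix -one.
There is one C≡C triple bond, indicated by the ending -yne.
Choose the numbering such that numbering from this end puts the carbonyl group at C-4 rather than C-7.
This places the carbonyl at C-4; the triple bond between C-1 and C-2; an ethyl group at C-5; an iodo group at C-3.
Prefixes are listed alphabetically: ethyl, iodo.
Assembling the pieces gives 5-ethyl-3-iododec-1-yn-4-one.

5-ethyl-3-iododec-1-yn-4-one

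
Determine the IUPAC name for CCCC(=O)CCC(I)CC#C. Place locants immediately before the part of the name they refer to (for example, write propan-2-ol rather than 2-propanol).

7-iododec-9-yn-4-one

The longest carbon chain that includes the carbonyl and the multiple bond has 10 carbons, so the parent hydride is decane.
The principal characteristic group is a ketone (C=O on an internal carbon), named with the suffix -one.
A C≡C triple bond in the chain gives the infix -yne-.
Number the chain so that numbering from this end puts the carbonyl group at C-4 rather than C-7.
That gives the carbonyl at C-4; the triple bond between C-9 and C-10; an iodo group at C-7.
Assembling the pieces gives 7-iododec-9-yn-4-one.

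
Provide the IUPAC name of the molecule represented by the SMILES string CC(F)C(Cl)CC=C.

4-chloro-5-fluorohex-1-ene

The longest chain bearing the multiple bond is 6 carbons long (hexane).
There is one C=C double bond, indicated by the ending -ene.
Choose the numbering such that numbering from this end puts the double bond at C-1 rather than C-5.
With this numbering: the double bond between C-1 and C-2; a chloro group at C-4; a fluoro group at C-5.
The substituents are ordered alphabetically, ignoring any di-/tri- multipliers.
Assembling the pieces gives 4-chloro-5-fluorohex-1-ene.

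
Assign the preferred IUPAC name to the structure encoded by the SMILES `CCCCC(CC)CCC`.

4-ethyloctane

The longest continuous carbon chain has 8 atoms, so the parent hydride is octane.
The numbering direction is chosen so that the substituent locant set {4} is lower than {5} at the first point of difference.
That gives an ethyl group at C-4.
The name is 4-ethyloctane.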